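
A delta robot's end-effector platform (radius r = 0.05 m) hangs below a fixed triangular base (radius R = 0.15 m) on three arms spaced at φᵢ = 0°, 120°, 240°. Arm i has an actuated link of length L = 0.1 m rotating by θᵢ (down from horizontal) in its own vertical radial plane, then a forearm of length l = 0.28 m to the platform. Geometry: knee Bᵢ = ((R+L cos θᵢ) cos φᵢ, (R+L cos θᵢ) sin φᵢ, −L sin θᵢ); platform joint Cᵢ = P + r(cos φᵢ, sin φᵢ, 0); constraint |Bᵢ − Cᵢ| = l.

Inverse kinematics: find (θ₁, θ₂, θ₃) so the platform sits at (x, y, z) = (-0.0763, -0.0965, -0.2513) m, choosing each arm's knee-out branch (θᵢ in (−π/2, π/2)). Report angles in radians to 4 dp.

θ₁ = 1.2213, θ₂ = 1.0469, θ₃ = -0.1747

rotate P by −φ1: (-0.0763, -0.0965, -0.2513)
  A cos θ + B sin θ = C:  0.1763·cos θ + -0.2513·sin θ = -0.1757
  γ=atan2(-0.2513,0.1763)=-0.9590;  ψ=arccos(-0.5725)=2.1803;  θ1=γ+ψ≈1.2213
rotate P by −φ2: (-0.0454, 0.1143, -0.2513)
  A=0.1454, B=-0.2513, C=(l²−L²−A²−y'²−z²)/(2L)=-0.1448
  √(A²+B²)=0.2903;  θ2 = -1.0462+2.0931 ≈ 1.0469
φ3=240.0° → target in arm frame (0.1217, -0.0178)
  A cos θ + B sin θ = C:  -0.0217·cos θ + -0.2513·sin θ = 0.0223
  θ3 = atan2(B,A) + arccos(C/0.2522) = -0.1747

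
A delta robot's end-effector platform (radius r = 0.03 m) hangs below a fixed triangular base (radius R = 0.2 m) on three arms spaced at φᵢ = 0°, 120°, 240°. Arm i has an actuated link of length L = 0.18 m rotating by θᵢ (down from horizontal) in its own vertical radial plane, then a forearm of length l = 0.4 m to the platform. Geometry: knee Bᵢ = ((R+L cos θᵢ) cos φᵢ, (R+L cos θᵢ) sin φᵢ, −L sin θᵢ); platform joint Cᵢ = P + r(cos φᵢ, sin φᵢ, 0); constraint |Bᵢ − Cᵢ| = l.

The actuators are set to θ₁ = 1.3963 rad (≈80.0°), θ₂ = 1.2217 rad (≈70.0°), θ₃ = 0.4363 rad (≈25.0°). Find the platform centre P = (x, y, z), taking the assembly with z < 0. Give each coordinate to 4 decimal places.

φ1=0.0°: virtual centre (0.2013, 0.0000, -0.1773), radius l
arm 2 at φ=120.0°: e+L cos θ2 = 0.2316;  O2 = (-0.1158, 0.2005, -0.1691)
O3 = (0.3331·cos240.0°, 0.3331·sin240.0°, -0.0761) = (-0.1666, -0.2885, -0.0761)
|O₂|²−|O₁|² = 0.0103;  |O₃|²−|O₁|² = 0.0448
[-0.6341 0.4011 0.0162]·P = 0.0103;  [-0.7356 -0.5770 0.2024]·P = 0.0448
det = 0.6609;  x = -0.0362+0.1370z,  y = -0.0315+0.1761z
quadratic in z: (1.0498)z²+(0.2784)z+(-0.0712)=0, √Δ=0.6135 → z ∈ {-0.4248, 0.1596}; z = -0.4248 (taking z<0)
x = -0.0944, y = -0.1064

(-0.0944, -0.1064, -0.4248)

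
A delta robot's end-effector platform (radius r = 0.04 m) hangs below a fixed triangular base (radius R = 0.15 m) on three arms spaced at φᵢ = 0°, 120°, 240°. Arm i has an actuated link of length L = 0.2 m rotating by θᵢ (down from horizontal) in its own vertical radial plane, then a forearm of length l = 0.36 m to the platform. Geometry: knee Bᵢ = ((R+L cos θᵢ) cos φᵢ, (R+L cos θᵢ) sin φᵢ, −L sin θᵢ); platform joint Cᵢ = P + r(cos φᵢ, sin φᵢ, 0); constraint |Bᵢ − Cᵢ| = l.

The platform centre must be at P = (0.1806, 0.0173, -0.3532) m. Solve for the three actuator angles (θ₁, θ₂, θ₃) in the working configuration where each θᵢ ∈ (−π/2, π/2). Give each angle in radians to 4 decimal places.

θ₁ = 0.0872, θ₂ = 1.1346, θ₃ = 1.2219

φ1=0.0° → target in arm frame (0.1806, 0.0173)
  e−x'=-0.0706;  (l²−L²−(e−x')²−y'²−z²)/2L = -0.1011
  √(A²+B²)=0.3602;  θ1 = -1.7681+1.8553 ≈ 0.0872
φ2=120.0° → target in arm frame (-0.0753, -0.1651)
  A cos θ + B sin θ = C:  0.1853·cos θ + -0.3532·sin θ = -0.2418
  √(A²+B²)=0.3989;  θ2 = -1.0876+2.2222 ≈ 1.1346
rotate P by −φ3: (-0.1053, 0.1478, -0.3532)
  A=0.2153, B=-0.3532, C=(l²−L²−A²−y'²−z²)/(2L)=-0.2583
  √(A²+B²)=0.4136;  θ3 = -1.0234+2.2453 ≈ 1.2219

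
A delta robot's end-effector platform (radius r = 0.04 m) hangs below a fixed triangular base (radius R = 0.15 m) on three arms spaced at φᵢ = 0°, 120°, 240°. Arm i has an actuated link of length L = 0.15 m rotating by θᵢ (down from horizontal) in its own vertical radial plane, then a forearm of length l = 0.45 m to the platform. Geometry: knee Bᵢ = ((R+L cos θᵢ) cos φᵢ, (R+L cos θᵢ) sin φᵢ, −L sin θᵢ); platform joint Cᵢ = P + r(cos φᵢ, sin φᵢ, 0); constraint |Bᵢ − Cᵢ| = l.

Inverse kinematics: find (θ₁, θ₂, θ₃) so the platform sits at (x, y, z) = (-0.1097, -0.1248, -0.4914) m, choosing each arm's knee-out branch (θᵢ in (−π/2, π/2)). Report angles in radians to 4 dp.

rotate P by −φ1: (-0.1097, -0.1248, -0.4914)
  e−x'=0.2197;  (l²−L²−(e−x')²−y'²−z²)/2L = -0.4177
  √(A²+B²)=0.5383;  θ1 = -1.1504+2.4592 ≈ 1.3088
arm 2 (φ=120.0°): x'=-0.0532, y'=0.1574
  e−x'=0.1632;  (l²−L²−(e−x')²−y'²−z²)/2L = -0.3763
  θ2 = atan2(B,A) + arccos(C/0.5178) = 1.1343
rotate P by −φ3: (0.1629, -0.0326, -0.4914)
  e−x'=-0.0529;  (l²−L²−(e−x')²−y'²−z²)/2L = -0.2178
  θ3 = atan2(B,A) + arccos(C/0.4942) = 0.3490

θ₁ = 1.3088, θ₂ = 1.1343, θ₃ = 0.3490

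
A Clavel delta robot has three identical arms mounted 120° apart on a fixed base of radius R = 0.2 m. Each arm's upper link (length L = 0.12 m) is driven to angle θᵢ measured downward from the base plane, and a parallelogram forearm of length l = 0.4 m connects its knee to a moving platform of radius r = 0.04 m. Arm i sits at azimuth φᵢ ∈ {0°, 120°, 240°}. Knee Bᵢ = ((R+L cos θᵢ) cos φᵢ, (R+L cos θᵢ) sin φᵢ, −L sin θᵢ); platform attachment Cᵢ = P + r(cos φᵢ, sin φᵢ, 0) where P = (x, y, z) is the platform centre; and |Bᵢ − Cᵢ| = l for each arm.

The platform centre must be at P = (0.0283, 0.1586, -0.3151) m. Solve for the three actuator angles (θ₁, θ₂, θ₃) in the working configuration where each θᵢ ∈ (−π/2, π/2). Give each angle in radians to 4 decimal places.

arm 1 (φ=0.0°): x'=0.0283, y'=0.1586
  e−x'=0.1317;  (l²−L²−(e−x')²−y'²−z²)/2L = 0.0159
  θ1 = atan2(B,A) + arccos(C/0.3415) = 0.3494
rotate P by −φ2: (0.1232, -0.1038, -0.3151)
  A cos θ + B sin θ = C:  0.0368·cos θ + -0.3151·sin θ = 0.1424
  γ=atan2(-0.3151,0.0368)=-1.4545;  ψ=arccos(0.4489)=1.1052;  θ2=γ+ψ≈-0.3493
arm 3 (φ=240.0°): x'=-0.1515, y'=-0.0548
  A cos θ + B sin θ = C:  0.3115·cos θ + -0.3151·sin θ = -0.2238
  √(A²+B²)=0.4431;  θ3 = -0.7911+2.1004 ≈ 1.3093

θ₁ = 0.3494, θ₂ = -0.3493, θ₃ = 1.3093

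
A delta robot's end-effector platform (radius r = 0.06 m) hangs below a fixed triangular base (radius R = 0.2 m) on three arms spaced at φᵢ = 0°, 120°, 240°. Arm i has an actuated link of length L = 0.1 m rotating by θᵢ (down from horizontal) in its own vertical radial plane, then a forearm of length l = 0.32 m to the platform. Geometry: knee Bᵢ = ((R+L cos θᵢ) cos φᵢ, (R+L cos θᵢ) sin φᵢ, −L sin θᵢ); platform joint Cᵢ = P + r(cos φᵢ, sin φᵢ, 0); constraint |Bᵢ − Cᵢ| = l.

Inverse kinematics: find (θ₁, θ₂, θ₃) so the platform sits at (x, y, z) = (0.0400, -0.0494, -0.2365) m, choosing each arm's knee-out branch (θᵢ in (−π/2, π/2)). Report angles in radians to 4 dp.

arm 1 (φ=0.0°): x'=0.0400, y'=-0.0494
  e−x'=0.1000;  (l²−L²−(e−x')²−y'²−z²)/2L = 0.1201
  √(A²+B²)=0.2568;  θ1 = -1.1708+1.0839 ≈ -0.0868
arm 2 (φ=120.0°): x'=-0.0628, y'=-0.0099
  e−x'=0.2028;  (l²−L²−(e−x')²−y'²−z²)/2L = -0.0238
  γ=atan2(-0.2365,0.2028)=-0.8620;  ψ=arccos(-0.0763)=1.6471;  θ2=γ+ψ≈0.7851
rotate P by −φ3: (0.0228, 0.0593, -0.2365)
  e−x'=0.1172;  (l²−L²−(e−x')²−y'²−z²)/2L = 0.0960
  √(A²+B²)=0.2640;  θ3 = -1.1106+1.1984 ≈ 0.0878

θ₁ = -0.0868, θ₂ = 0.7851, θ₃ = 0.0878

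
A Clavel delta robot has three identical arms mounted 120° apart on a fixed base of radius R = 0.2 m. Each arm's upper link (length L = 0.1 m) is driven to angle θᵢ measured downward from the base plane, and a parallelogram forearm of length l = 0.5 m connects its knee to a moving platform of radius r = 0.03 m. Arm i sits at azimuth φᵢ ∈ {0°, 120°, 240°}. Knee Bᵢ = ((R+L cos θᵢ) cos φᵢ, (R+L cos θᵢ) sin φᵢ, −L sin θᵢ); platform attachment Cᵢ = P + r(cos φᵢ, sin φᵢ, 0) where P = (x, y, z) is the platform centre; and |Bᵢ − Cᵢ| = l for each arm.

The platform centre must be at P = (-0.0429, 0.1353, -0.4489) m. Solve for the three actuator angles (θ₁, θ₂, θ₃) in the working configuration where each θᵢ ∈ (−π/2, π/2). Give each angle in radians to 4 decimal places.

rotate P by −φ1: (-0.0429, 0.1353, -0.4489)
  A cos θ + B sin θ = C:  0.2129·cos θ + -0.4489·sin θ = -0.1257
  √(A²+B²)=0.4968;  θ1 = -1.1279+1.8266 ≈ 0.6987
φ2=120.0° → target in arm frame (0.1386, -0.0305)
  A cos θ + B sin θ = C:  0.0314·cos θ + -0.4489·sin θ = 0.1829
  θ2 = atan2(B,A) + arccos(C/0.4500) = -0.3487
φ3=240.0° → target in arm frame (-0.0957, -0.1048)
  e−x'=0.2657;  (l²−L²−(e−x')²−y'²−z²)/2L = -0.2155
  √(A²+B²)=0.5217;  θ3 = -1.0363+1.9967 ≈ 0.9604

θ₁ = 0.6987, θ₂ = -0.3487, θ₃ = 0.9604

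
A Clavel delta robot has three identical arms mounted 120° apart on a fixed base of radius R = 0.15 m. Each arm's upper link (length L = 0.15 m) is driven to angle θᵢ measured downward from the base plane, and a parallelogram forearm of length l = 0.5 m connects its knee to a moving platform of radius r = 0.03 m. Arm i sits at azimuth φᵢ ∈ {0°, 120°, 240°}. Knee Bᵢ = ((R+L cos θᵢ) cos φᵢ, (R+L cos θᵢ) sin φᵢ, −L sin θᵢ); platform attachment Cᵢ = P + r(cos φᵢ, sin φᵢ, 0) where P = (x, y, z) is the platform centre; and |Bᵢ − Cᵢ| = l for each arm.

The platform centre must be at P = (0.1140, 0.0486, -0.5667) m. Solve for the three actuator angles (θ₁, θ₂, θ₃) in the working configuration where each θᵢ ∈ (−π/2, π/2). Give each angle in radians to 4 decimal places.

arm 1 (φ=0.0°): x'=0.1140, y'=0.0486
  A cos θ + B sin θ = C:  0.0060·cos θ + -0.5667·sin θ = -0.3202
  √(A²+B²)=0.5667;  θ1 = -1.5602+2.1711 ≈ 0.6109
φ2=120.0° → target in arm frame (-0.0149, -0.1230)
  A=0.1349, B=-0.5667, C=(l²−L²−A²−y'²−z²)/(2L)=-0.4233
  θ2 = atan2(B,A) + arccos(C/0.5825) = 1.0471
arm 3 (φ=240.0°): x'=-0.0991, y'=0.0744
  A=0.2191, B=-0.5667, C=(l²−L²−A²−y'²−z²)/(2L)=-0.4906
  √(A²+B²)=0.6076;  θ3 = -1.2019+2.5107 ≈ 1.3088

θ₁ = 0.6109, θ₂ = 1.0471, θ₃ = 1.3088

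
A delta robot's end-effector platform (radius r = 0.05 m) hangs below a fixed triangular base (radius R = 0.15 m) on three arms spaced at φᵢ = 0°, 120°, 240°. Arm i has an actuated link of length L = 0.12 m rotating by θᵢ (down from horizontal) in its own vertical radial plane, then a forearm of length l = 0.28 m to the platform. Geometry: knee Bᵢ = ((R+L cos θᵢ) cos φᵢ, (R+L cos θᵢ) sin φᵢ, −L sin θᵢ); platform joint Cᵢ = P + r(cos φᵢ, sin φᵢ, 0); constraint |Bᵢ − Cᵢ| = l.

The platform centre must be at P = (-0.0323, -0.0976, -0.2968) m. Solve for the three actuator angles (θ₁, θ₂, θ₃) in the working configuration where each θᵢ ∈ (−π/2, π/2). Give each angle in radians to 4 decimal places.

φ1=0.0° → target in arm frame (-0.0323, -0.0976)
  e−x'=0.1323;  (l²−L²−(e−x')²−y'²−z²)/2L = -0.2130
  γ=atan2(-0.2968,0.1323)=-1.1515;  ψ=arccos(-0.6555)=2.2856;  θ1=γ+ψ≈1.1341
arm 2 (φ=120.0°): x'=-0.0684, y'=0.0768
  e−x'=0.1684;  (l²−L²−(e−x')²−y'²−z²)/2L = -0.2431
  γ=atan2(-0.2968,0.1684)=-1.0548;  ψ=arccos(-0.7123)=2.3636;  θ2=γ+ψ≈1.3088
rotate P by −φ3: (0.1007, 0.0208, -0.2968)
  A cos θ + B sin θ = C:  -0.0007·cos θ + -0.2968·sin θ = -0.1022
  θ3 = atan2(B,A) + arccos(C/0.2968) = 0.3492

θ₁ = 1.1341, θ₂ = 1.3088, θ₃ = 0.3492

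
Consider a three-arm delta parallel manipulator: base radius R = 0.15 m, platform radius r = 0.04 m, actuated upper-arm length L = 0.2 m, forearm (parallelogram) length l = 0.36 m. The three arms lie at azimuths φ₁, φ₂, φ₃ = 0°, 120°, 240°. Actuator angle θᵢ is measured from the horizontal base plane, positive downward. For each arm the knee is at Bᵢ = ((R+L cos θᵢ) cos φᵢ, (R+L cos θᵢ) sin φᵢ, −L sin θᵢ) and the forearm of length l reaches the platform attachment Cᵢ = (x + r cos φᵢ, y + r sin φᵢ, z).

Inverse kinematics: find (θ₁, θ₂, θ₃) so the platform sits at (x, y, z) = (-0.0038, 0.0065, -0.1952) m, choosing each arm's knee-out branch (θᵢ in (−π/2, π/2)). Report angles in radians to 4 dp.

θ₁ = 0.0877, θ₂ = -0.0001, θ₃ = 0.0872

φ1=0.0° → target in arm frame (-0.0038, 0.0065)
  A=0.1138, B=-0.1952, C=(l²−L²−A²−y'²−z²)/(2L)=0.0963
  θ1 = atan2(B,A) + arccos(C/0.2260) = 0.0877
rotate P by −φ2: (0.0075, 0.0000, -0.1952)
  A=0.1025, B=-0.1952, C=(l²−L²−A²−y'²−z²)/(2L)=0.1025
  √(A²+B²)=0.2205;  θ2 = -1.0874+1.0873 ≈ -0.0001
φ3=240.0° → target in arm frame (-0.0037, -0.0065)
  A cos θ + B sin θ = C:  0.1137·cos θ + -0.1952·sin θ = 0.0963
  γ=atan2(-0.1952,0.1137)=-1.0432;  ψ=arccos(0.4263)=1.1304;  θ3=γ+ψ≈0.0872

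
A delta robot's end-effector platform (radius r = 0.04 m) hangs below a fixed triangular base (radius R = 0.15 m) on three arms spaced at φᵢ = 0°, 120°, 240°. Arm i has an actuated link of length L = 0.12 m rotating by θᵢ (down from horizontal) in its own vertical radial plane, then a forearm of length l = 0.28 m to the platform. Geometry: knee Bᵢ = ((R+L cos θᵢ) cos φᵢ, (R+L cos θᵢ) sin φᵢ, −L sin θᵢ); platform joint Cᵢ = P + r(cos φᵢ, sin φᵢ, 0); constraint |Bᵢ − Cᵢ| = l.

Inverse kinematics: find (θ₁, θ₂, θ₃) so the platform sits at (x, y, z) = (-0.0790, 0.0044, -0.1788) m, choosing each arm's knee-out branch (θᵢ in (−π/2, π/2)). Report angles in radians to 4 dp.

φ1=0.0° → target in arm frame (-0.0790, 0.0044)
  A=0.1890, B=-0.1788, C=(l²−L²−A²−y'²−z²)/(2L)=-0.0155
  γ=atan2(-0.1788,0.1890)=-0.7577;  ψ=arccos(-0.0594)=1.6302;  θ1=γ+ψ≈0.8726
φ2=120.0° → target in arm frame (0.0433, 0.0662)
  A=0.0667, B=-0.1788, C=(l²−L²−A²−y'²−z²)/(2L)=0.0967
  θ2 = atan2(B,A) + arccos(C/0.1908) = -0.1741
φ3=240.0° → target in arm frame (0.0357, -0.0706)
  A=0.0743, B=-0.1788, C=(l²−L²−A²−y'²−z²)/(2L)=0.0897
  √(A²+B²)=0.1936;  θ3 = -1.1769+1.0893 ≈ -0.0876

θ₁ = 0.8726, θ₂ = -0.1741, θ₃ = -0.0876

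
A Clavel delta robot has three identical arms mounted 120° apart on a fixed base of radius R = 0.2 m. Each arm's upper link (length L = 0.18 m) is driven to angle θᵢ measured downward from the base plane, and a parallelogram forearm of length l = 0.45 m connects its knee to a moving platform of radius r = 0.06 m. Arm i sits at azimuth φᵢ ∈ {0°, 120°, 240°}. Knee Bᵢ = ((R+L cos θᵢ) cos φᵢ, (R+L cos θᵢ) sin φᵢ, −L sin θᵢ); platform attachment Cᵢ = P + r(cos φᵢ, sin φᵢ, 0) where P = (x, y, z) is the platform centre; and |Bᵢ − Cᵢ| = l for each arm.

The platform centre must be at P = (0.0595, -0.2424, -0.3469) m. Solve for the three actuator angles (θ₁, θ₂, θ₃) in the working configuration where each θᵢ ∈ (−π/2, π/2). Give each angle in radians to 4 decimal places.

θ₁ = 0.3490, θ₂ = 1.3962, θ₃ = -0.2615

φ1=0.0° → target in arm frame (0.0595, -0.2424)
  A cos θ + B sin θ = C:  0.0805·cos θ + -0.3469·sin θ = -0.0430
  γ=atan2(-0.3469,0.0805)=-1.3428;  ψ=arccos(-0.1207)=1.6918;  θ1=γ+ψ≈0.3490
φ2=120.0° → target in arm frame (-0.2397, 0.0697)
  A cos θ + B sin θ = C:  0.3797·cos θ + -0.3469·sin θ = -0.2757
  θ2 = atan2(B,A) + arccos(C/0.5143) = 1.3962
φ3=240.0° → target in arm frame (0.1802, 0.1727)
  A=-0.0402, B=-0.3469, C=(l²−L²−A²−y'²−z²)/(2L)=0.0509
  θ3 = atan2(B,A) + arccos(C/0.3492) = -0.2615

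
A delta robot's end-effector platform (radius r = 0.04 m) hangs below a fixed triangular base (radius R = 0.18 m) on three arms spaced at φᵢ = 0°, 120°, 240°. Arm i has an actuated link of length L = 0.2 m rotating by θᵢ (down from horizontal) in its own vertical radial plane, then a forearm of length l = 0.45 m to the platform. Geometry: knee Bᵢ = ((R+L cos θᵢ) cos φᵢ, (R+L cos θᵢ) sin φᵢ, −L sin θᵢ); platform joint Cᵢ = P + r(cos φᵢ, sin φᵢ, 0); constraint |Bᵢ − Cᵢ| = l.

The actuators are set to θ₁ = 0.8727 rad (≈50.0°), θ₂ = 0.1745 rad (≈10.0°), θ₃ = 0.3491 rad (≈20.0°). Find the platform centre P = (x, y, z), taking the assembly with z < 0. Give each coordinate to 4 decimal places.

(-0.1120, 0.0243, -0.3921)

φ1=0.0°: virtual centre (0.2686, 0.0000, -0.1532), radius l
arm 2 at φ=120.0°: (R−r)+L cos θ2 = 0.3370;  centre 2 = (-0.1685, 0.2918, -0.0347)
centre 3 = (0.3279·cos240.0°, 0.3279·sin240.0°, -0.0684) = (-0.1640, -0.2840, -0.0684)
|centre ₂|²−|centre ₁|² = 0.0192;  |centre ₃|²−|centre ₁|² = 0.0166
[-0.8741 0.5836 0.2370]·P = 0.0192;  [-0.8650 -0.5680 0.1696]·P = 0.0166
Cramer: x(z) = -0.0206+0.2333z;  y(z) = 0.0020-0.0567z
into |P−centre ₁|² = l²: 1.0576z² + 0.1713z + -0.0954 = 0;  Δ = 0.4331;  z = -0.3921 or 0.2301 → z<0 root = -0.3921
x = -0.1120, y = 0.0243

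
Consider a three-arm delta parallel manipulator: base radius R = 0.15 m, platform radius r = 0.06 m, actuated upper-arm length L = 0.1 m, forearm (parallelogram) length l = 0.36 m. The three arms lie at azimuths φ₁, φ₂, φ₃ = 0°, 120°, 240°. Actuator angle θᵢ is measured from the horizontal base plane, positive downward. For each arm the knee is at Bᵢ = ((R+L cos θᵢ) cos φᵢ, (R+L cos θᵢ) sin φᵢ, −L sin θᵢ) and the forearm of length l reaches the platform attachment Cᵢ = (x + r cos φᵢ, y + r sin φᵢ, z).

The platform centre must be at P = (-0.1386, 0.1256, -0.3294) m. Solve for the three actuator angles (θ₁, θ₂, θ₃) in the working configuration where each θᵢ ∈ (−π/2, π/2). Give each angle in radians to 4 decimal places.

θ₁ = 1.3962, θ₂ = -0.2622, θ₃ = 0.9596

φ1=0.0° → target in arm frame (-0.1386, 0.1256)
  e−x'=0.2286;  (l²−L²−(e−x')²−y'²−z²)/2L = -0.2847
  θ1 = atan2(B,A) + arccos(C/0.4010) = 1.3962
rotate P by −φ2: (0.1781, 0.0572, -0.3294)
  A=-0.0881, B=-0.3294, C=(l²−L²−A²−y'²−z²)/(2L)=0.0003
  γ=atan2(-0.3294,-0.0881)=-1.8321;  ψ=arccos(0.0009)=1.5699;  θ2=γ+ψ≈-0.2622
arm 3 (φ=240.0°): x'=-0.0395, y'=-0.1828
  e−x'=0.1295;  (l²−L²−(e−x')²−y'²−z²)/2L = -0.1955
  √(A²+B²)=0.3539;  θ3 = -1.1963+2.1559 ≈ 0.9596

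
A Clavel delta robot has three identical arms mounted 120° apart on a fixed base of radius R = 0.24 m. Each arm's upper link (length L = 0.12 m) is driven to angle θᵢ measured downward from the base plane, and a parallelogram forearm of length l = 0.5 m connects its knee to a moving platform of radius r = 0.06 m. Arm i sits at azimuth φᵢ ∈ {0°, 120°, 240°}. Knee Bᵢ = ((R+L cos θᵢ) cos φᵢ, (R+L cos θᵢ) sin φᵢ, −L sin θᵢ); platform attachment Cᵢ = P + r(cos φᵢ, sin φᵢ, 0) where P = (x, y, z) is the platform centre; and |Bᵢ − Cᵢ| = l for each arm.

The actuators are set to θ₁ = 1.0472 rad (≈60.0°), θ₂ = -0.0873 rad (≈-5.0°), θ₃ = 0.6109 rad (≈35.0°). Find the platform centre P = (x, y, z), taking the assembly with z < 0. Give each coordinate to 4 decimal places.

(-0.1092, 0.0772, -0.4534)

φ1=0.0°: virtual centre (0.2400, 0.0000, -0.1039), radius l
arm 2 at φ=120.0°: (R−r)+L cos θ2 = 0.2995;  centre 2 = (-0.1498, 0.2594, 0.0105)
arm 3 at φ=240.0°: (R−r)+L cos θ3 = 0.2783;  centre 3 = (-0.1391, -0.2410, -0.0688)
subtract pairs → two planes through P
[-0.7795 0.5188 0.2288]·P = 0.0214;  [-0.7583 -0.4820 0.0702]·P = 0.0138
Cramer: x(z) = -0.0227+0.1907z;  y(z) = 0.0072-0.1544z
into |P−centre ₁|² = l²: 1.0602z² + 0.1054z + -0.1701 = 0;  Δ = 0.7326;  z = -0.4534 or 0.3539 → z<0 root = -0.4534
x = -0.1092, y = 0.0772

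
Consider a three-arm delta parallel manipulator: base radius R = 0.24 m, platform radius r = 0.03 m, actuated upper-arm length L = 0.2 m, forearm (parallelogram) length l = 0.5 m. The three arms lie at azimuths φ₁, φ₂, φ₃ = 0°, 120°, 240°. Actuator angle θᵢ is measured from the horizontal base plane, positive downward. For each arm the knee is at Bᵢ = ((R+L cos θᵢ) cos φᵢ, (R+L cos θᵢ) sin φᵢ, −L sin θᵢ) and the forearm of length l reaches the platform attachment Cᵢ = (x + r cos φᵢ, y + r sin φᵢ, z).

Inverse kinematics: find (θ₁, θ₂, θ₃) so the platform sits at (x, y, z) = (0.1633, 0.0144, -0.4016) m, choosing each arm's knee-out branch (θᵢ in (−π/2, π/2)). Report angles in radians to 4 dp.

rotate P by −φ1: (0.1633, 0.0144, -0.4016)
  A cos θ + B sin θ = C:  0.0467·cos θ + -0.4016·sin θ = 0.1158
  √(A²+B²)=0.4043;  θ1 = -1.4550+1.2803 ≈ -0.1748
rotate P by −φ2: (-0.0692, -0.1486, -0.4016)
  A=0.2792, B=-0.4016, C=(l²−L²−A²−y'²−z²)/(2L)=-0.1283
  θ2 = atan2(B,A) + arccos(C/0.4891) = 0.8729
φ3=240.0° → target in arm frame (-0.0941, 0.1342)
  A=0.3041, B=-0.4016, C=(l²−L²−A²−y'²−z²)/(2L)=-0.1545
  √(A²+B²)=0.5038;  θ3 = -0.9227+1.8825 ≈ 0.9598

θ₁ = -0.1748, θ₂ = 0.8729, θ₃ = 0.9598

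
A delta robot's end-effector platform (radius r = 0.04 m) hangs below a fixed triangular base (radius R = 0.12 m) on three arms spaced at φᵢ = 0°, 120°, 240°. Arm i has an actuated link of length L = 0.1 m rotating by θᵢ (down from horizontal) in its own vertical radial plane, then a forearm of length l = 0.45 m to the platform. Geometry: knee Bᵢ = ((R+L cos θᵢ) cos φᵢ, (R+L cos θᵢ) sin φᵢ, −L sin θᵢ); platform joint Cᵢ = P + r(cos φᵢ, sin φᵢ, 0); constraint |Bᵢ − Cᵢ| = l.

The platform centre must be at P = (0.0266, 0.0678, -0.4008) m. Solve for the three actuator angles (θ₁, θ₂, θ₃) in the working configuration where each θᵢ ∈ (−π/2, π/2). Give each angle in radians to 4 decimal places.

φ1=0.0° → target in arm frame (0.0266, 0.0678)
  A cos θ + B sin θ = C:  0.0534·cos θ + -0.4008·sin θ = 0.1221
  γ=atan2(-0.4008,0.0534)=-1.4383;  ψ=arccos(0.3019)=1.2642;  θ1=γ+ψ≈-0.1742
φ2=120.0° → target in arm frame (0.0454, -0.0569)
  A=0.0346, B=-0.4008, C=(l²−L²−A²−y'²−z²)/(2L)=0.1371
  γ=atan2(-0.4008,0.0346)=-1.4847;  ψ=arccos(0.3408)=1.2230;  θ2=γ+ψ≈-0.2617
rotate P by −φ3: (-0.0720, -0.0109, -0.4008)
  A cos θ + B sin θ = C:  0.1520·cos θ + -0.4008·sin θ = 0.0432
  √(A²+B²)=0.4287;  θ3 = -1.2083+1.4699 ≈ 0.2617

θ₁ = -0.1742, θ₂ = -0.2617, θ₃ = 0.2617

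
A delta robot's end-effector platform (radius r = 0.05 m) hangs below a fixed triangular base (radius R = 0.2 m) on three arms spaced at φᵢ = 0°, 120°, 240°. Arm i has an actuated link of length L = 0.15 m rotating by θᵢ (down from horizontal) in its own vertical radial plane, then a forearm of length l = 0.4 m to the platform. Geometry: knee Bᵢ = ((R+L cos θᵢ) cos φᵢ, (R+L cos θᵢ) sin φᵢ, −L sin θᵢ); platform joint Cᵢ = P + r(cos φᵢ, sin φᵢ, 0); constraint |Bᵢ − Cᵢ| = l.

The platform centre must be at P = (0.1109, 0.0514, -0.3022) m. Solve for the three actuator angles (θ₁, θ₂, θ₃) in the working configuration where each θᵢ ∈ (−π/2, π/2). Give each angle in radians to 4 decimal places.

rotate P by −φ1: (0.1109, 0.0514, -0.3022)
  A=0.0391, B=-0.3022, C=(l²−L²−A²−y'²−z²)/(2L)=0.1400
  γ=atan2(-0.3022,0.0391)=-1.4421;  ψ=arccos(0.4595)=1.0934;  θ1=γ+ψ≈-0.3487
φ2=120.0° → target in arm frame (-0.0109, -0.1217)
  A cos θ + B sin θ = C:  0.1609·cos θ + -0.3022·sin θ = 0.0182
  γ=atan2(-0.3022,0.1609)=-1.0814;  ψ=arccos(0.0531)=1.5177;  θ2=γ+ψ≈0.4362
rotate P by −φ3: (-0.1000, 0.0703, -0.3022)
  e−x'=0.2500;  (l²−L²−(e−x')²−y'²−z²)/2L = -0.0708
  √(A²+B²)=0.3922;  θ3 = -0.8797+1.7524 ≈ 0.8727

θ₁ = -0.3487, θ₂ = 0.4362, θ₃ = 0.8727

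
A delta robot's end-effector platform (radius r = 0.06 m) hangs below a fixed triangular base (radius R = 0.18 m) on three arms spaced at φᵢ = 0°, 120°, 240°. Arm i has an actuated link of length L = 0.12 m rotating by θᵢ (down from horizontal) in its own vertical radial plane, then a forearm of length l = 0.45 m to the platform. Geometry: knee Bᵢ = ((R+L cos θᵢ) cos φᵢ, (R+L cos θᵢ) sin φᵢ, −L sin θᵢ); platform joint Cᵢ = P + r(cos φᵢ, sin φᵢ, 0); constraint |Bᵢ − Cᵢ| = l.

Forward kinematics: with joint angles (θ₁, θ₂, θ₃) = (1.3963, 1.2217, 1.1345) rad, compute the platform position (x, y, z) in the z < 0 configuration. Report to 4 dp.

S1 = (0.1408·cos0.0°, 0.1408·sin0.0°, -0.1182) = (0.1408, 0.0000, -0.1182)
φ2=120.0°: virtual centre (-0.0805, 0.1395, -0.1128), radius l
arm 3 at φ=240.0°: (R−r)+L cos θ3 = 0.1707;  S3 = (-0.0854, -0.1478, -0.1088)
subtract pairs → two planes through P
plane₁₂: -0.4427x+0.2789y+0.0108z = 0.0049
det = 0.2571;  x = -0.0134+0.0329z,  y = -0.0038+0.0134z
quadratic in z: (1.0013)z²+(0.2261)z+(-0.1647)=0, √Δ=0.8432 → z ∈ {-0.5340, 0.3081}; z = -0.5340 (taking z<0)
x = -0.0309, y = -0.0110

(-0.0309, -0.0110, -0.5340)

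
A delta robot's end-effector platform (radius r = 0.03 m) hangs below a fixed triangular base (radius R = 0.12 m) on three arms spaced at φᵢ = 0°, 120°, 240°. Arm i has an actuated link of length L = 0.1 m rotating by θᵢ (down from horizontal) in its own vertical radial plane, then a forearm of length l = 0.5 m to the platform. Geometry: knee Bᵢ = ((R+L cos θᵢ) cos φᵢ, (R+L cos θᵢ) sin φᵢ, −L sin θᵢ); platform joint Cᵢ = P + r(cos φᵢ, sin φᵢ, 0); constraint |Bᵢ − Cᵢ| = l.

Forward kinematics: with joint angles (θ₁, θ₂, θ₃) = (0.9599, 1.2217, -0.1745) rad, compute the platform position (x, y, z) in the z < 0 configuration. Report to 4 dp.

φ1=0.0°: virtual centre (0.1474, 0.0000, -0.0819), radius l
φ2=120.0°: virtual centre (-0.0621, 0.1076, -0.0940), radius l
arm 3 at φ=240.0°: ρ3 = 0.1885;  centre 3 = (-0.0942, -0.1632, 0.0174)
|centre ₂|²−|centre ₁|² = -0.0042;  |centre ₃|²−|centre ₁|² = 0.0074
[-0.4189 0.2151 -0.0241]·P = -0.0042;  [-0.4832 -0.3265 0.1985]·P = 0.0074
Cramer: x(z) = -0.0010+0.1447z;  y(z) = -0.0212+0.3939z
into |P−centre ₁|² = l²: 1.1761z² + 0.1041z + -0.2208 = 0;  Δ = 1.0498;  z = -0.4798 or 0.3913 → z<0 root = -0.4798
x = -0.0704, y = -0.2103

(-0.0704, -0.2103, -0.4798)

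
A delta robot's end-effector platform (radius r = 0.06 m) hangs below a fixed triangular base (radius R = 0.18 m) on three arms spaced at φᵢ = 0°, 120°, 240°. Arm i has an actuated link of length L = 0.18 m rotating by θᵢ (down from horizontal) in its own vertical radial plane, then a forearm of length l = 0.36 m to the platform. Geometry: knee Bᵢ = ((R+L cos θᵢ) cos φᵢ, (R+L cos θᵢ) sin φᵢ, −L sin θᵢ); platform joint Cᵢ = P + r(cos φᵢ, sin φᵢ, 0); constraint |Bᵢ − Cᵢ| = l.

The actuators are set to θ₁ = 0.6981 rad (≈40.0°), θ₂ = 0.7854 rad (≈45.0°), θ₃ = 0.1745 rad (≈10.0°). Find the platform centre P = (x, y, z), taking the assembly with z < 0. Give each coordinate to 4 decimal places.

φ1=0.0°: virtual centre (0.2579, 0.0000, -0.1157), radius l
arm 2 at φ=120.0°: (R−r)+L cos θ2 = 0.2473;  S2 = (-0.1236, 0.2141, -0.1273)
arm 3 at φ=240.0°: (R−r)+L cos θ3 = 0.2973;  S3 = (-0.1486, -0.2574, -0.0313)
eliminate P² terms by subtracting sphere 1 from 2 and 3
plane₁₂: -0.7631x+0.4283y+-0.0232z = -0.0025
det = 0.7411;  x = -0.0037+0.0815z,  y = -0.0125+0.1993z
sphere 1 gives Az²+Bz+C=0 with A=1.0464, B=0.1838, C=-0.0476;  B²−4AC=0.2331;  roots -0.3185, 0.1429;  negative root z = -0.3185
x = -0.0297, y = -0.0760

(-0.0297, -0.0760, -0.3185)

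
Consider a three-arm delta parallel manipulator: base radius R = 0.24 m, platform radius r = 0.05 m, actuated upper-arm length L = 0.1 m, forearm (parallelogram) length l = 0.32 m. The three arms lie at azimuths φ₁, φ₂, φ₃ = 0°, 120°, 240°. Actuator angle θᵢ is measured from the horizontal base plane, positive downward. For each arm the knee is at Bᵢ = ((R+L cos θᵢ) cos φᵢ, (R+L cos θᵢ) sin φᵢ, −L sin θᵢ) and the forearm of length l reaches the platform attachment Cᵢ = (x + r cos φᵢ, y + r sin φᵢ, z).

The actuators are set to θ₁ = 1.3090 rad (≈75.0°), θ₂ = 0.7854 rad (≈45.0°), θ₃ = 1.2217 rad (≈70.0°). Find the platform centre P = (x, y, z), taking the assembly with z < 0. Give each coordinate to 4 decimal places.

φ1=0.0°: virtual centre (0.2159, 0.0000, -0.0966), radius l
φ2=120.0°: virtual centre (-0.1304, 0.2258, -0.0707), radius l
φ3=240.0°: virtual centre (-0.1121, -0.1942, -0.0940), radius l
|O₂|²−|O₁|² = 0.0170;  |O₃|²−|O₁|² = 0.0032
[-0.6925 0.4516 0.0518]·P = 0.0170;  [-0.6560 -0.3883 0.0052]·P = 0.0032
Cramer: x(z) = -0.0142+0.0398z;  y(z) = 0.0159-0.0537z
sphere 1 gives Az²+Bz+C=0 with A=1.0045, B=0.1732, C=-0.0399;  B²−4AC=0.1902;  roots -0.3033, 0.1309;  negative root z = -0.3033
x = -0.0263, y = 0.0322

(-0.0263, 0.0322, -0.3033)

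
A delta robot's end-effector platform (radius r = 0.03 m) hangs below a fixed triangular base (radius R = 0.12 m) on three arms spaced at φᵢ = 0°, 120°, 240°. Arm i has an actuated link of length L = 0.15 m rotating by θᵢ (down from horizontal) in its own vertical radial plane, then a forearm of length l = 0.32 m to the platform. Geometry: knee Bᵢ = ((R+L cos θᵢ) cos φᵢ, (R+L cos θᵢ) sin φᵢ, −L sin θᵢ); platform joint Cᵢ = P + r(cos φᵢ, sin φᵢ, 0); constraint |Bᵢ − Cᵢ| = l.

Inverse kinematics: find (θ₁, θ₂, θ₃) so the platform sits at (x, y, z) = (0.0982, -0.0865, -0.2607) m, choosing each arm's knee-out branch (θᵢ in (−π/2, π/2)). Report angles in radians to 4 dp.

θ₁ = -0.0875, θ₂ = 1.0470, θ₃ = 0.3489

rotate P by −φ1: (0.0982, -0.0865, -0.2607)
  A cos θ + B sin θ = C:  -0.0082·cos θ + -0.2607·sin θ = 0.0146
  θ1 = atan2(B,A) + arccos(C/0.2608) = -0.0875
φ2=120.0° → target in arm frame (-0.1240, -0.0418)
  A=0.2140, B=-0.2607, C=(l²−L²−A²−y'²−z²)/(2L)=-0.1187
  θ2 = atan2(B,A) + arccos(C/0.3373) = 1.0470
arm 3 (φ=240.0°): x'=0.0258, y'=0.1283
  e−x'=0.0642;  (l²−L²−(e−x')²−y'²−z²)/2L = -0.0288
  θ3 = atan2(B,A) + arccos(C/0.2685) = 0.3489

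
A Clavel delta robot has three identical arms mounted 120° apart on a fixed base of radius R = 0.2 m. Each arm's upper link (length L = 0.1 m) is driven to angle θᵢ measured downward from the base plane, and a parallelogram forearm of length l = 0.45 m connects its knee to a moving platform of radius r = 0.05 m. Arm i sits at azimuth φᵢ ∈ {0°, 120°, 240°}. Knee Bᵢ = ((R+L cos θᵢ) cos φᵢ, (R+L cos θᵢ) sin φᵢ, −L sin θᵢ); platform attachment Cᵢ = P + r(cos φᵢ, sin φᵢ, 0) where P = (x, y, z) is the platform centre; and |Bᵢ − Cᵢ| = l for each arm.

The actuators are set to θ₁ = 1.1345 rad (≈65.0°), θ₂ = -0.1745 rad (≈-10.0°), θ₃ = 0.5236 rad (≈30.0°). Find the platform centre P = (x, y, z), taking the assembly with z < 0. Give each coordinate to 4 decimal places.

(-0.1196, 0.0679, -0.4078)

arm 1 at φ=0.0°: (R−r)+L cos θ1 = 0.1923;  S1 = (0.1923, 0.0000, -0.0906)
φ2=120.0°: virtual centre (-0.1242, 0.2152, 0.0174), radius l
φ3=240.0°: virtual centre (-0.1183, -0.2049, -0.0500), radius l
eliminate P² terms by subtracting sphere 1 from 2 and 3
linear system: -0.6330x+0.4304y = 0.0169−0.2160z; -0.6211x+-0.4098y = 0.0133−0.0813z
det = 0.5267;  x = -0.0240+0.2344z,  y = 0.0039+-0.1570z
into |P−S₁|² = l²: 1.0796z² + 0.0786z + -0.1475 = 0;  Δ = 0.6432;  z = -0.4078 or 0.3350 → z<0 root = -0.4078
x = -0.1196, y = 0.0679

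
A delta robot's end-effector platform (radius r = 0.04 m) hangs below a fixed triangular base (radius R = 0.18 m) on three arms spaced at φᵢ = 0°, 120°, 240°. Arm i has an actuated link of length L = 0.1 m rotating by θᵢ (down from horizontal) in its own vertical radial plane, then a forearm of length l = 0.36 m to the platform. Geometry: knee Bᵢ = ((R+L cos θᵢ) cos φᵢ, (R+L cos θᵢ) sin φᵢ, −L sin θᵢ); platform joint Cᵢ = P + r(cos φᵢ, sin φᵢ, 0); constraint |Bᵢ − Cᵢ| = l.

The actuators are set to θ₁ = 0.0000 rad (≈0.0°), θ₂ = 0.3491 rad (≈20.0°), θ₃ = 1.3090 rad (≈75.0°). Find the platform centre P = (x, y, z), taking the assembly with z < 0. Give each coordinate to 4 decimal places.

arm 1 at φ=0.0°: (R−r)+L cos θ1 = 0.2400;  O1 = (0.2400, 0.0000, 0.0000)
φ2=120.0°: virtual centre (-0.1170, 0.2026, -0.0342), radius l
arm 3 at φ=240.0°: (R−r)+L cos θ3 = 0.1659;  O3 = (-0.0829, -0.1437, -0.0966)
|O₂|²−|O₁|² = -0.0017;  |O₃|²−|O₁|² = -0.0208
plane₁₂: -0.7140x+0.4052y+-0.0684z = -0.0017
Cramer: x(z) = 0.0191-0.2098z;  y(z) = 0.0294-0.2008z
sphere 1 gives Az²+Bz+C=0 with A=1.0843, B=0.0809, C=-0.0799;  B²−4AC=0.3532;  roots -0.3113, 0.2367;  negative root z = -0.3113
x = 0.0844, y = 0.0919

(0.0844, 0.0919, -0.3113)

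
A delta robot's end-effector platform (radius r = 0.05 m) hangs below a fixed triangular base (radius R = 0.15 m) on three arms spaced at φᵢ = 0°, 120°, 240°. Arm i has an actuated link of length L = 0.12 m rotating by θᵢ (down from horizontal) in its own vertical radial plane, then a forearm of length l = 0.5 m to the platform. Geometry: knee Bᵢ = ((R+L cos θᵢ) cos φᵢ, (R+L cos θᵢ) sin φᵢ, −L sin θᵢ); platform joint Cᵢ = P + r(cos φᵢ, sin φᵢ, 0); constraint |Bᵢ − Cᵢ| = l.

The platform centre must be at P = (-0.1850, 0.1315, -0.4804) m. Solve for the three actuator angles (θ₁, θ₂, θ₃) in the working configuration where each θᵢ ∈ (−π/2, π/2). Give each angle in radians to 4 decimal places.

rotate P by −φ1: (-0.1850, 0.1315, -0.4804)
  A cos θ + B sin θ = C:  0.2850·cos θ + -0.4804·sin θ = -0.3904
  γ=atan2(-0.4804,0.2850)=-1.0354;  ψ=arccos(-0.6990)=2.3447;  θ1=γ+ψ≈1.3094
φ2=120.0° → target in arm frame (0.2064, 0.0945)
  A cos θ + B sin θ = C:  -0.1064·cos θ + -0.4804·sin θ = -0.0643
  γ=atan2(-0.4804,-0.1064)=-1.7887;  ψ=arccos(-0.1306)=1.7018;  θ2=γ+ψ≈-0.0869
rotate P by −φ3: (-0.0214, -0.2260, -0.4804)
  A=0.1214, B=-0.4804, C=(l²−L²−A²−y'²−z²)/(2L)=-0.2541
  γ=atan2(-0.4804,0.1214)=-1.3233;  ψ=arccos(-0.5128)=2.1092;  θ3=γ+ψ≈0.7859

θ₁ = 1.3094, θ₂ = -0.0869, θ₃ = 0.7859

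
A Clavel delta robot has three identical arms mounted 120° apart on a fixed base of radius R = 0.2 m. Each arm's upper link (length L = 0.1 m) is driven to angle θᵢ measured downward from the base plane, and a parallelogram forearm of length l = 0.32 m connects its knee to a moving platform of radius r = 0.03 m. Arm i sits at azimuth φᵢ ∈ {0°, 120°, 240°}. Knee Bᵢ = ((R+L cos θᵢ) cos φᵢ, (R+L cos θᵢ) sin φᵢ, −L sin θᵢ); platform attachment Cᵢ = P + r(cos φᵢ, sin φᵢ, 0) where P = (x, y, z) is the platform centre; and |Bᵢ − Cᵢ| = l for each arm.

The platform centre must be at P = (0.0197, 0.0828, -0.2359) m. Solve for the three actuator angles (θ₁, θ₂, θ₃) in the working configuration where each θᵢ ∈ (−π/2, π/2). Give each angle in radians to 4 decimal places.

θ₁ = 0.4363, θ₂ = -0.0002, θ₃ = 1.2216

φ1=0.0° → target in arm frame (0.0197, 0.0828)
  A cos θ + B sin θ = C:  0.1503·cos θ + -0.2359·sin θ = 0.0365
  θ1 = atan2(B,A) + arccos(C/0.2797) = 0.4363
φ2=120.0° → target in arm frame (0.0619, -0.0585)
  e−x'=0.1081;  (l²−L²−(e−x')²−y'²−z²)/2L = 0.1082
  θ2 = atan2(B,A) + arccos(C/0.2595) = -0.0002
rotate P by −φ3: (-0.0816, -0.0243, -0.2359)
  A=0.2516, B=-0.2359, C=(l²−L²−A²−y'²−z²)/(2L)=-0.1356
  √(A²+B²)=0.3449;  θ3 = -0.7533+1.9749 ≈ 1.2216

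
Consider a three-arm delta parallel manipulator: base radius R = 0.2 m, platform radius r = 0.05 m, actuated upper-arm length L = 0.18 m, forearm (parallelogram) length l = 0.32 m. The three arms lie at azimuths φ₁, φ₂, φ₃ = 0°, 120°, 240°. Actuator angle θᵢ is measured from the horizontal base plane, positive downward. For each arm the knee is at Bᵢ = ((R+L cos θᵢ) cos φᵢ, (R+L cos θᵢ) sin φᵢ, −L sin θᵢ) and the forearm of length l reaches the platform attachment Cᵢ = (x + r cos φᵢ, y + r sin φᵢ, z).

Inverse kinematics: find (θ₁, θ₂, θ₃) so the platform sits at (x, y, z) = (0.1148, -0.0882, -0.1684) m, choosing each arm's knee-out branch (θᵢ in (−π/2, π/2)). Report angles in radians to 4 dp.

φ1=0.0° → target in arm frame (0.1148, -0.0882)
  A cos θ + B sin θ = C:  0.0352·cos θ + -0.1684·sin θ = 0.0906
  √(A²+B²)=0.1720;  θ1 = -1.3647+1.0160 ≈ -0.3487
φ2=120.0° → target in arm frame (-0.1338, -0.0553)
  A cos θ + B sin θ = C:  0.2838·cos θ + -0.1684·sin θ = -0.1165
  θ2 = atan2(B,A) + arccos(C/0.3300) = 1.3962
rotate P by −φ3: (0.0190, 0.1435, -0.1684)
  e−x'=0.1310;  (l²−L²−(e−x')²−y'²−z²)/2L = 0.0108
  θ3 = atan2(B,A) + arccos(C/0.2134) = 0.6107

θ₁ = -0.3487, θ₂ = 1.3962, θ₃ = 0.6107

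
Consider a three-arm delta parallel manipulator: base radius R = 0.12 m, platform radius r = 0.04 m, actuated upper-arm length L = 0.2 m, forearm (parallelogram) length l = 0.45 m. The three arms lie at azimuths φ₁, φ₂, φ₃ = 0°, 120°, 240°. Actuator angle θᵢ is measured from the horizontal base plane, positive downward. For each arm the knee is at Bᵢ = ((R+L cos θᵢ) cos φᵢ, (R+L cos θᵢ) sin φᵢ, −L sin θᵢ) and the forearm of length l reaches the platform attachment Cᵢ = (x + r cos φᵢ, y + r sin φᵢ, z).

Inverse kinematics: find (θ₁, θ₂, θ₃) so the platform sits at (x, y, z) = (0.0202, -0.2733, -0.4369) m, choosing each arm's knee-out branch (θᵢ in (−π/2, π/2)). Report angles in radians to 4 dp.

θ₁ = 0.7853, θ₂ = 1.3960, θ₃ = 0.0872

rotate P by −φ1: (0.0202, -0.2733, -0.4369)
  A=0.0598, B=-0.4369, C=(l²−L²−A²−y'²−z²)/(2L)=-0.2666
  γ=atan2(-0.4369,0.0598)=-1.4348;  ψ=arccos(-0.6046)=2.2201;  θ1=γ+ψ≈0.7853
arm 2 (φ=120.0°): x'=-0.2468, y'=0.1192
  A=0.3268, B=-0.4369, C=(l²−L²−A²−y'²−z²)/(2L)=-0.3734
  θ2 = atan2(B,A) + arccos(C/0.5456) = 1.3960
rotate P by −φ3: (0.2266, 0.1541, -0.4369)
  A=-0.1466, B=-0.4369, C=(l²−L²−A²−y'²−z²)/(2L)=-0.1841
  √(A²+B²)=0.4608;  θ3 = -1.8945+1.9817 ≈ 0.0872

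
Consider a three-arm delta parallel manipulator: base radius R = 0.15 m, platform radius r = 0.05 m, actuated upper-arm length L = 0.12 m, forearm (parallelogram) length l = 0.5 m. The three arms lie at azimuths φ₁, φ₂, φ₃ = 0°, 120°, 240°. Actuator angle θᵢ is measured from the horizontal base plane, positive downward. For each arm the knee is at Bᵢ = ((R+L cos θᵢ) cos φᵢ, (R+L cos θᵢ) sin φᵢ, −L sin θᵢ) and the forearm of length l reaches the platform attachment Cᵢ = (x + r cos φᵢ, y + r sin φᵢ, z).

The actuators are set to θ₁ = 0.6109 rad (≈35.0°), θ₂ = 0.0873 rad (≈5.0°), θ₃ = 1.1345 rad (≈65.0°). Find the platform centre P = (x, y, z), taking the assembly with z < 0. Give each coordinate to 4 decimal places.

(0.0067, 0.1744, -0.4965)

O1 = (0.1983·cos0.0°, 0.1983·sin0.0°, -0.0688) = (0.1983, 0.0000, -0.0688)
arm 2 at φ=120.0°: e+L cos θ2 = 0.2195;  O2 = (-0.1098, 0.1901, -0.0105)
φ3=240.0°: virtual centre (-0.0754, -0.1305, -0.1088), radius l
subtract pairs → two planes through P
linear system: -0.6161x+0.3803y = 0.0042−0.1167z; -0.5473x+-0.2610y = -0.0095−-0.0799z
det = 0.3690;  x = 0.0068+0.0003z,  y = 0.0222+-0.3065z
quadratic in z: (1.0940)z²+(0.1239)z+(-0.2081)=0, √Δ=0.9623 → z ∈ {-0.4965, 0.3832}; z = -0.4965 (taking z<0)
x = 0.0067, y = 0.1744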